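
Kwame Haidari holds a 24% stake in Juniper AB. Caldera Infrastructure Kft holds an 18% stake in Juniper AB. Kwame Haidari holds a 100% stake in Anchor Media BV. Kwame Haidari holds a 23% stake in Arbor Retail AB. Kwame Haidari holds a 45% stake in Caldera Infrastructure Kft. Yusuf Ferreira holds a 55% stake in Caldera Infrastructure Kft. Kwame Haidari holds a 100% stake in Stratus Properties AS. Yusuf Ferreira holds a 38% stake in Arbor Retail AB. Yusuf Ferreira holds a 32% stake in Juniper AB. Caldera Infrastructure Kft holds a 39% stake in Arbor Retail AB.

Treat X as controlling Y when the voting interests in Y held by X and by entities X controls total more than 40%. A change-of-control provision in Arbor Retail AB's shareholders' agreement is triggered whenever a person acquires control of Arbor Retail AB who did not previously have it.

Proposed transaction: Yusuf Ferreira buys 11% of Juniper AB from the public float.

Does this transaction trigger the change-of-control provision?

The purchase changes only Yusuf's holdings, so Yusuf is the only person who could newly come to control Arbor.
Yusuf holds 55% of Caldera, so Yusuf controls Caldera.
Caldera and Yusuf together hold 39% + 38% = 77% of Arbor, so Yusuf controls Arbor.
So Yusuf already controls Arbor before the transaction.
After the purchase, Yusuf's direct stake in Juniper rises to 32% + 11% = 43%.
Yusuf controlled Arbor already, so this is not a new person acquiring control; every other person's position is unchanged or reduced.
No new person acquires control, so the clause is not triggered.

No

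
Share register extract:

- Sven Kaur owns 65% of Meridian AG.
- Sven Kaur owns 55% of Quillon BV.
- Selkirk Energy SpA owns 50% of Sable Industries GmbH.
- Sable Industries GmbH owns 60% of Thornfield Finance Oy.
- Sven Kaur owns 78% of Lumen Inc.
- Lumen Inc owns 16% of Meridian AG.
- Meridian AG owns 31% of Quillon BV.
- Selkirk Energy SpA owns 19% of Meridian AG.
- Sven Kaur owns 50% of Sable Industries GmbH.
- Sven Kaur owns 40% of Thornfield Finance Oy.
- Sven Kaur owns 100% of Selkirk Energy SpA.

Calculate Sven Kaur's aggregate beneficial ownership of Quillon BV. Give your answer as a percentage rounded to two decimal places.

84.91%

Sven reaches Quillon along 4 paths.
Via Selkirk → Meridian: 100% × 19% × 31% = 5.89%.
Via Meridian: 65% × 31% = 20.15%.
Via Lumen → Meridian: 78% × 16% × 31% = 3.8688%.
Direct stake: 55% = 55%.
Total: 5.89% + 20.15% + 3.8688% + 55% = 84.9088%.
Rounded: 84.91%.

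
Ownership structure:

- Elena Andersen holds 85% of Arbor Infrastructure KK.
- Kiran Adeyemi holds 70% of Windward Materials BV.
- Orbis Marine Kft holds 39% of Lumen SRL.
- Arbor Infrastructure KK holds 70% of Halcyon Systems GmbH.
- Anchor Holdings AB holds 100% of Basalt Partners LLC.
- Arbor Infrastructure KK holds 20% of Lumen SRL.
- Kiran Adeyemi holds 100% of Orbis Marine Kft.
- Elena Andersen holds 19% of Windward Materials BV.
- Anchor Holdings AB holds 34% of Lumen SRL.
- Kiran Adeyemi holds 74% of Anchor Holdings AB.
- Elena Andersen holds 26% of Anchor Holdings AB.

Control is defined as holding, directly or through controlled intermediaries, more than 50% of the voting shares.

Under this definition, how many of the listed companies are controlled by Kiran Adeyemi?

5

Kiran holds 70% of Windward, so Kiran controls Windward.
Kiran holds 74% of Anchor, so Kiran controls Anchor.
Kiran holds 100% of Orbis, so Kiran controls Orbis.
Anchor holds 100% of Basalt, so Kiran controls Basalt.
Anchor and Orbis together hold 34% + 39% = 73% of Lumen, so Kiran controls Lumen.
No other company's threshold is met.
Kiran controls 5 companies.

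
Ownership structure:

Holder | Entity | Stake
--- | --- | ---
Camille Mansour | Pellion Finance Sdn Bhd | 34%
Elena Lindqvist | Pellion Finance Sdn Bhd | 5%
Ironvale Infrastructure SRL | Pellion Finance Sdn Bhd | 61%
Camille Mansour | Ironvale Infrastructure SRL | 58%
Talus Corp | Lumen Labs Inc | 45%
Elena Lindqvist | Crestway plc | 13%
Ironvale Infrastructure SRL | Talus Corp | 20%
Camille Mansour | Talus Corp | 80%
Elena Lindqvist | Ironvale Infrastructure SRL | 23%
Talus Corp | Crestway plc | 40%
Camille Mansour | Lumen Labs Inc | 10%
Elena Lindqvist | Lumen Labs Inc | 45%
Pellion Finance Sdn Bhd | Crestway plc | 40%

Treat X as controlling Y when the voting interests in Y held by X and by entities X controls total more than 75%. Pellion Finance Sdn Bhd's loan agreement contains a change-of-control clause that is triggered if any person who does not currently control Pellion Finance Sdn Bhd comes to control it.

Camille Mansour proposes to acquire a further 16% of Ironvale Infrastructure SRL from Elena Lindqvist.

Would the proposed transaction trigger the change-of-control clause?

No

The purchase adds only to Camille's holdings (Elena's stake shrinks), so Camille is the only person who could newly come to control Pellion.
Camille holds 80% of Talus, so Camille controls Talus.
In Pellion, Camille's side holds only 34%, not > 75%.
So before the transaction, Camille does not control Pellion.
After the purchase, Camille's direct stake in Ironvale rises to 58% + 16% = 74%, and Elena's stake falls to 7%.
Camille's side now holds 74% of Ironvale, not > 75%, so Camille still does not control Ironvale.
After the transaction, Camille's side holds 34% of Pellion, not > 75%, so Camille still does not control Pellion.
No new person acquires control, so the clause is not triggered.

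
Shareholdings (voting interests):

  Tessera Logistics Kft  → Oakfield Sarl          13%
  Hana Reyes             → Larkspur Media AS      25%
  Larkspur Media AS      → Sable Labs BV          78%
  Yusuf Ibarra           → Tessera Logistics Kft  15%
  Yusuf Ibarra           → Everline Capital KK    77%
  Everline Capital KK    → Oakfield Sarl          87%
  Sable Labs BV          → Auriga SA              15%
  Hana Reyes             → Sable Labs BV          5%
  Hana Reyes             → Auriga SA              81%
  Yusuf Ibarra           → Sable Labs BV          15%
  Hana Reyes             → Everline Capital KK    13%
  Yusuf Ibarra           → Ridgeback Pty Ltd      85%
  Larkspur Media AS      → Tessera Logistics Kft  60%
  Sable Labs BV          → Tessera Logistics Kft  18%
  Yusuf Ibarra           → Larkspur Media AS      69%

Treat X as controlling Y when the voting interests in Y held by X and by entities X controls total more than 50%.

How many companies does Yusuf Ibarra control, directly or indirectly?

Yusuf holds 85% of Ridgeback, so Yusuf controls Ridgeback.
Yusuf holds 69% of Larkspur, so Yusuf controls Larkspur.
Yusuf and Larkspur together hold 15% + 78% = 93% of Sable, so Yusuf controls Sable.
Yusuf holds 77% of Everline, so Yusuf controls Everline.
Sable and Larkspur and Yusuf together hold 18% + 60% + 15% = 93% of Tessera, so Yusuf controls Tessera.
Everline and Tessera together hold 87% + 13% = 100% of Oakfield, so Yusuf controls Oakfield.
No other company's threshold is met.
Yusuf controls 6 companies.

6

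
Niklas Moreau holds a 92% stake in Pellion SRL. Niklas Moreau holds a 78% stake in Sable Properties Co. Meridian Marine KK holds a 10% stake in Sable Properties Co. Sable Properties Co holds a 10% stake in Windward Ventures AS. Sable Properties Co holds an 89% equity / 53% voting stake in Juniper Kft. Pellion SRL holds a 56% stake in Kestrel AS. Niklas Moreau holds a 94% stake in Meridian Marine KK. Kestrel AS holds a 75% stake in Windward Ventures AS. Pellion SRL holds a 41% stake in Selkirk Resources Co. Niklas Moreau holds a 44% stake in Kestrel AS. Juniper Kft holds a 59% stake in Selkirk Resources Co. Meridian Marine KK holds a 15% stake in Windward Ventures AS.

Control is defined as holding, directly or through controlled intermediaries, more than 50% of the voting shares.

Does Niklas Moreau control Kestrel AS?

Niklas holds 92% of Pellion, so Niklas controls Pellion.
Niklas and Pellion together hold 44% + 56% = 100% of Kestrel, so Niklas controls Kestrel.

Yes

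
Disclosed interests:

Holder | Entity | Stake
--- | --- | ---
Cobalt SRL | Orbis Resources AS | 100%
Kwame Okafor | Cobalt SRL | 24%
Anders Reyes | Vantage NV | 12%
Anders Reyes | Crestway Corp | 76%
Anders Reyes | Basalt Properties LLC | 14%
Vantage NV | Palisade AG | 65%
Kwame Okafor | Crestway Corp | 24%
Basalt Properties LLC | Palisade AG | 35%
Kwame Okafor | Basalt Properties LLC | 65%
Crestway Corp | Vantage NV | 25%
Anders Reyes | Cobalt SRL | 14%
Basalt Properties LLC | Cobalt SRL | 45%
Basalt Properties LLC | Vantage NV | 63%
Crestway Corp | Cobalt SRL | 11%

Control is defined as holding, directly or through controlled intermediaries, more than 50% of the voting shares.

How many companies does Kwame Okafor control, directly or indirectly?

Kwame holds 65% of Basalt, so Kwame controls Basalt.
Basalt holds 63% of Vantage, so Kwame controls Vantage.
Basalt and Kwame together hold 45% + 24% = 69% of Cobalt, so Kwame controls Cobalt.
Basalt and Vantage together hold 35% + 65% = 100% of Palisade, so Kwame controls Palisade.
Cobalt holds 100% of Orbis, so Kwame controls Orbis.
No other company's threshold is met.
Kwame controls 5 companies.

5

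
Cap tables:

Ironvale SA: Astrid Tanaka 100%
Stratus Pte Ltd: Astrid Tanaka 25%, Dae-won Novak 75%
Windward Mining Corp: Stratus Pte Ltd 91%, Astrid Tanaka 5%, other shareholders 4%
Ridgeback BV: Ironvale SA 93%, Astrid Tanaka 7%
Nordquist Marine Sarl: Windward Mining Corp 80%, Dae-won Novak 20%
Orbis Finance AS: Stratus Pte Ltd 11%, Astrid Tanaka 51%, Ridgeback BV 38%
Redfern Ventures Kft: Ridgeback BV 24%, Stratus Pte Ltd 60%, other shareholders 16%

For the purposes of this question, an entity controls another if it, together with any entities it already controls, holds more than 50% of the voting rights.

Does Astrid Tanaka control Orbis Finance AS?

Astrid holds 100% of Ironvale, so Astrid controls Ironvale.
Ironvale and Astrid together hold 93% + 7% = 100% of Ridgeback, so Astrid controls Ridgeback.
Astrid and Ridgeback together hold 51% + 38% = 89% of Orbis, so Astrid controls Orbis.

Yes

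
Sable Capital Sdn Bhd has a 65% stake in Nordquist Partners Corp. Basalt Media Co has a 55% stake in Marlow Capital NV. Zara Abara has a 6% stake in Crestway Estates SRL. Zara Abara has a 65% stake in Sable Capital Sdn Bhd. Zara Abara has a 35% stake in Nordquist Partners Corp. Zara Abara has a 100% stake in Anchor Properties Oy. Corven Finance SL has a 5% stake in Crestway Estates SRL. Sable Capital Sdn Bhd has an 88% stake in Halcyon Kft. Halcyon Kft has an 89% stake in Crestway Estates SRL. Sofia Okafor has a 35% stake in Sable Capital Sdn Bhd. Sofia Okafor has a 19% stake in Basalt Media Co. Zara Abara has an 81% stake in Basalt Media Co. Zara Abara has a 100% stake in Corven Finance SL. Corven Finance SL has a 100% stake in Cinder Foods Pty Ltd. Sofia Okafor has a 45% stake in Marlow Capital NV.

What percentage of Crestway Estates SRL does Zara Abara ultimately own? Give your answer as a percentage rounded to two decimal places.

Zara reaches Crestway along 3 paths.
Direct stake: 6% = 6%.
Via Sable → Halcyon: 65% × 88% × 89% = 50.908%.
Via Corven: 100% × 5% = 5%.
Total: 6% + 50.908% + 5% = 61.908%.
Rounded: 61.91%.

61.91%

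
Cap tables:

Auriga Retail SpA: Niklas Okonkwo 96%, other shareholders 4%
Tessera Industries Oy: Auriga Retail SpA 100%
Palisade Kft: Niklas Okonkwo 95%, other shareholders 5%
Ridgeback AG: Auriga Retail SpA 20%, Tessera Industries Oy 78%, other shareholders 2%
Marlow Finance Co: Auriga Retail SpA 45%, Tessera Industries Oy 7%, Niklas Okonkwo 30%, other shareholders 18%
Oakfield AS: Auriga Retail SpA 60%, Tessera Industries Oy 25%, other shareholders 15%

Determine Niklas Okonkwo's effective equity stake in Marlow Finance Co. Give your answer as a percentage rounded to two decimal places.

79.92%

Niklas reaches Marlow along 3 paths.
Via Auriga: 96% × 45% = 43.2%.
Via Auriga → Tessera: 96% × 100% × 7% = 6.72%.
Direct stake: 30% = 30%.
Total: 43.2% + 6.72% + 30% = 79.92%.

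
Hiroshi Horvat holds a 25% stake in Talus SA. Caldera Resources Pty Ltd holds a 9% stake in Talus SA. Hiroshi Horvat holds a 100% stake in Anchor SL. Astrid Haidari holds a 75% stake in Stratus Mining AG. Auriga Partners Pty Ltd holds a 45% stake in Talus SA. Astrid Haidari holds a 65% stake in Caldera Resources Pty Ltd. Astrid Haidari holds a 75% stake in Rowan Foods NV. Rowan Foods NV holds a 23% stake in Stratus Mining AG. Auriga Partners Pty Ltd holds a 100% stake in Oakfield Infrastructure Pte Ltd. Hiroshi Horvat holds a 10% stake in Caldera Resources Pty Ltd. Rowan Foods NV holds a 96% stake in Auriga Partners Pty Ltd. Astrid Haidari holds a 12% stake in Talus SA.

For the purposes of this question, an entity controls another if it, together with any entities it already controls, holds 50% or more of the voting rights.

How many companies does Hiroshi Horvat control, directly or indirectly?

1

Hiroshi holds 100% of Anchor, so Hiroshi controls Anchor.
No other company's threshold is met.
Hiroshi controls 1 company.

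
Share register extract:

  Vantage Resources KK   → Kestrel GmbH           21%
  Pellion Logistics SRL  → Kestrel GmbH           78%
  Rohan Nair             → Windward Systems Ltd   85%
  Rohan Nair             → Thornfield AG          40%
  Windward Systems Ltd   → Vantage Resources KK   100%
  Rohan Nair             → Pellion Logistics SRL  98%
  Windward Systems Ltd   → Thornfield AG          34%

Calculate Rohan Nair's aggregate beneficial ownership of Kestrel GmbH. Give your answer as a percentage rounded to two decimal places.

Rohan reaches Kestrel along 2 paths.
Via Pellion: 98% × 78% = 76.44%.
Via Windward → Vantage: 85% × 100% × 21% = 17.85%.
Total: 76.44% + 17.85% = 94.29%.

94.29%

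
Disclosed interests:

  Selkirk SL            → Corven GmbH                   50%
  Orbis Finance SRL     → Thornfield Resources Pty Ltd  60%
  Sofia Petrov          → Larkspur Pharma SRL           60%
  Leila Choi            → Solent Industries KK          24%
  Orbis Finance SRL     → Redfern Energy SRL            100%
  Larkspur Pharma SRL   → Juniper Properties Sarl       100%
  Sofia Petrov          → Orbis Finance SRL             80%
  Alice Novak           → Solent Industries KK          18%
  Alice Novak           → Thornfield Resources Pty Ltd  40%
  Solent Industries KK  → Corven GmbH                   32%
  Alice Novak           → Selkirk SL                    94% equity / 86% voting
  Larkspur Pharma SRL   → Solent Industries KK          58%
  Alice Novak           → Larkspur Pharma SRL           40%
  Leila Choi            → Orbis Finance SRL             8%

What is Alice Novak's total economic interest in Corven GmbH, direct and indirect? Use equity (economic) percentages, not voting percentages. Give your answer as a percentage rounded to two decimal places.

60.18%

Alice reaches Corven along 3 paths.
Via Selkirk: 94% × 50% = 47%.
Via Solent: 18% × 32% = 5.76%.
Via Larkspur → Solent: 40% × 58% × 32% = 7.424%.
Total: 47% + 5.76% + 7.424% = 60.184%.
Rounded: 60.18%.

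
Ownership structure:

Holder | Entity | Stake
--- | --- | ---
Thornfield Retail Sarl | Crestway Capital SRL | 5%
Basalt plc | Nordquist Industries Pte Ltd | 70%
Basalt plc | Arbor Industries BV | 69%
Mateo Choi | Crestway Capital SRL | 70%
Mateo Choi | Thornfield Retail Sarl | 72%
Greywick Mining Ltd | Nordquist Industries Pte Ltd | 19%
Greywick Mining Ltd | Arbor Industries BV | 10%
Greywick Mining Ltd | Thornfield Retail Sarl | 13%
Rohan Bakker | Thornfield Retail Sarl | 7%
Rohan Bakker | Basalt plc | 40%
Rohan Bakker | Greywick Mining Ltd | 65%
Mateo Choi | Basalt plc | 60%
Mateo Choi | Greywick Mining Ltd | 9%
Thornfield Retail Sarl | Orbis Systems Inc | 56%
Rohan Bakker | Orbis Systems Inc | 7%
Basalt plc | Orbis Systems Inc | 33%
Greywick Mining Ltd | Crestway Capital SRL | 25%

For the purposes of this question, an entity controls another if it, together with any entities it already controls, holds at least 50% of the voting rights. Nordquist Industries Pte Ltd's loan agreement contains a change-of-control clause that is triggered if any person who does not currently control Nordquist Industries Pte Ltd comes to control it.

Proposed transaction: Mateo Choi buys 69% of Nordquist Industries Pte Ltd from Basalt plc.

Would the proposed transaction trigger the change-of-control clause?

The purchase adds only to Mateo's holdings (Basalt's stake shrinks), so Mateo is the only person who could newly come to control Nordquist.
Mateo holds 60% of Basalt, so Mateo controls Basalt.
Basalt holds 70% of Nordquist, so Mateo controls Nordquist.
So Mateo already controls Nordquist before the transaction.
After the purchase, Mateo holds 69% of Nordquist directly, and Basalt's stake falls to 1%.
Mateo controlled Nordquist already, so this is not a new person acquiring control; every other person's position is unchanged or reduced.
No new person acquires control, so the clause is not triggered.

No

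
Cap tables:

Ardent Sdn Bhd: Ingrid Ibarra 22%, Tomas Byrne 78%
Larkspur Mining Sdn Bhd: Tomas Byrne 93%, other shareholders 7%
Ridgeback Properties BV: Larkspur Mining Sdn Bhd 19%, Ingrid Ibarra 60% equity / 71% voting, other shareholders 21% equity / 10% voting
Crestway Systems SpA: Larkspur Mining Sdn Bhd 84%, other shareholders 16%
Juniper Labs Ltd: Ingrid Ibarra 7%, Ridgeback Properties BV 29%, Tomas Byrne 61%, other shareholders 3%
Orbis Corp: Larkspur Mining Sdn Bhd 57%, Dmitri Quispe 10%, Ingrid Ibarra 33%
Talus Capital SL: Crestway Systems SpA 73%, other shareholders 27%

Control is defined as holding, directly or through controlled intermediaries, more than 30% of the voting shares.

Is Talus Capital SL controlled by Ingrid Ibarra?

No

Ingrid holds 71% of Ridgeback, so Ingrid controls Ridgeback.
Ingrid and Ridgeback together hold 7% + 29% = 36% of Juniper, so Ingrid controls Juniper.
Ingrid holds 33% of Orbis, so Ingrid controls Orbis.
Neither Ingrid nor any entity Ingrid controls holds any voting interest in Talus.
So Ingrid does not control Talus.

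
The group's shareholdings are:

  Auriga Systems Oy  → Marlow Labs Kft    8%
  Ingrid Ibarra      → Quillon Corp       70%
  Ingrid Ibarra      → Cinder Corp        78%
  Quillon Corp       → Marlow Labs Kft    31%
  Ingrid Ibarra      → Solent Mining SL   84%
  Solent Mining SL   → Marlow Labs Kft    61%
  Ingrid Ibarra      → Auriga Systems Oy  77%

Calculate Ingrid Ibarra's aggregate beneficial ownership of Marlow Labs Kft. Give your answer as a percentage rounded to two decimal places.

Ingrid reaches Marlow along 3 paths.
Via Auriga: 77% × 8% = 6.16%.
Via Solent: 84% × 61% = 51.24%.
Via Quillon: 70% × 31% = 21.7%.
Total: 6.16% + 51.24% + 21.7% = 79.1%.
Rounded: 79.10%.

79.10%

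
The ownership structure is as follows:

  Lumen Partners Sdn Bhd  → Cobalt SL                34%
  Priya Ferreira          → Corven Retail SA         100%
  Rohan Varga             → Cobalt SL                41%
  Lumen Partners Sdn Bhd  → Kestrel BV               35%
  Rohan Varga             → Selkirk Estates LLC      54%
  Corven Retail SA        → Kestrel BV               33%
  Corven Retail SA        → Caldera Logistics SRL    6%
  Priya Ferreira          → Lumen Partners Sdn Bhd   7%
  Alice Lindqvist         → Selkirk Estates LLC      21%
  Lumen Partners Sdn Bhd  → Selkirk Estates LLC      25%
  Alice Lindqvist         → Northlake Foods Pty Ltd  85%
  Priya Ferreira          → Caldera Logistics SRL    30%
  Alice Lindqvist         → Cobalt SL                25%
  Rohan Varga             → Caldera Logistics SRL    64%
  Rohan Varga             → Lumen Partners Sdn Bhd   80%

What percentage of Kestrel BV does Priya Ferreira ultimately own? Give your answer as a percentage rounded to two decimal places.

35.45%

Priya reaches Kestrel along 2 paths.
Via Corven: 100% × 33% = 33%.
Via Lumen: 7% × 35% = 2.45%.
Total: 33% + 2.45% = 35.45%.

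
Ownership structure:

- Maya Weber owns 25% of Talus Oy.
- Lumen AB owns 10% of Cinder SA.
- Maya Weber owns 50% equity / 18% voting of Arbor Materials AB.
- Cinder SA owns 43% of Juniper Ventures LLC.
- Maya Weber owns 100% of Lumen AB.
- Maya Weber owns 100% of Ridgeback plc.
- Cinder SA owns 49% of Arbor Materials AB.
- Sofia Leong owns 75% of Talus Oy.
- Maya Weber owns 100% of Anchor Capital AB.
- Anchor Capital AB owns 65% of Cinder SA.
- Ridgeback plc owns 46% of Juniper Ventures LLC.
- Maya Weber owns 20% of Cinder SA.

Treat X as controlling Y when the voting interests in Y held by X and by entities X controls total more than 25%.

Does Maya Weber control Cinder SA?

Maya holds 100% of Anchor, so Maya controls Anchor.
Maya holds 100% of Lumen, so Maya controls Lumen.
Maya and Anchor and Lumen together hold 20% + 65% + 10% = 95% of Cinder, so Maya controls Cinder.

Yes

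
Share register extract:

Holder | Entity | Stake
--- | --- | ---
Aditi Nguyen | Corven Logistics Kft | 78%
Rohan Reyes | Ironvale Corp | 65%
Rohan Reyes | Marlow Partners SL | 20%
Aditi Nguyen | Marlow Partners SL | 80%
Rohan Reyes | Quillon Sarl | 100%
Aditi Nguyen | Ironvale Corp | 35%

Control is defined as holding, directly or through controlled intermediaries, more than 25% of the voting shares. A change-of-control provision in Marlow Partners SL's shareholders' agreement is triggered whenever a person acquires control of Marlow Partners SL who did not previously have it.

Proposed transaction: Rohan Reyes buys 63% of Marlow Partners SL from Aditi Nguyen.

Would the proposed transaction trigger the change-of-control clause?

Yes

The purchase adds only to Rohan's holdings (Aditi's stake shrinks), so Rohan is the only person who could newly come to control Marlow.
Rohan holds 100% of Quillon, so Rohan controls Quillon.
Rohan holds 65% of Ironvale, so Rohan controls Ironvale.
In Marlow, Rohan's side holds only 20%, not > 25%.
So before the transaction, Rohan does not control Marlow.
After the purchase, Rohan's direct stake in Marlow rises to 20% + 63% = 83%, and Aditi's stake falls to 17%.
Rohan holds 83% of Marlow, so Rohan controls Marlow.
Rohan did not control Marlow before and does after, so the clause is triggered.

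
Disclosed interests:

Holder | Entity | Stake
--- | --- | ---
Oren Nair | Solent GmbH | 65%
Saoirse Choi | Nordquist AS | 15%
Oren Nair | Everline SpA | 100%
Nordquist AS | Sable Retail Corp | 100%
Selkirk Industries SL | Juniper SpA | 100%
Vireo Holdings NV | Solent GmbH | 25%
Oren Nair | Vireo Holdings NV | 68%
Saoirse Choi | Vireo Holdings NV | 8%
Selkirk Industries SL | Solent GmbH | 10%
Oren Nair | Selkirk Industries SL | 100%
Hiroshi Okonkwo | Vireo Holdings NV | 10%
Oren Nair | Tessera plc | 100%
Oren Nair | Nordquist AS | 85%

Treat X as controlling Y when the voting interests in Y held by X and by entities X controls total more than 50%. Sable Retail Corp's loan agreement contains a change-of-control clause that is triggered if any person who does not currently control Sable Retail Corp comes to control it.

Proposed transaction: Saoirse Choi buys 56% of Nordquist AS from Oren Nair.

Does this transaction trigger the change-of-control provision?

Yes

The purchase adds only to Saoirse's holdings (Oren's stake shrinks), so Saoirse is the only person who could newly come to control Sable.
Saoirse's largest direct stake is 15% in Nordquist, which does not meet the threshold, so Saoirse controls no company.
Neither Saoirse nor any entity Saoirse controls holds any voting interest in Sable.
So before the transaction, Saoirse does not control Sable.
After the purchase, Saoirse's direct stake in Nordquist rises to 15% + 56% = 71%, and Oren's stake falls to 29%.
Saoirse holds 71% of Nordquist, so Saoirse controls Nordquist.
Nordquist holds 100% of Sable, so Saoirse controls Sable.
Saoirse did not control Sable before and does after, so the clause is triggered.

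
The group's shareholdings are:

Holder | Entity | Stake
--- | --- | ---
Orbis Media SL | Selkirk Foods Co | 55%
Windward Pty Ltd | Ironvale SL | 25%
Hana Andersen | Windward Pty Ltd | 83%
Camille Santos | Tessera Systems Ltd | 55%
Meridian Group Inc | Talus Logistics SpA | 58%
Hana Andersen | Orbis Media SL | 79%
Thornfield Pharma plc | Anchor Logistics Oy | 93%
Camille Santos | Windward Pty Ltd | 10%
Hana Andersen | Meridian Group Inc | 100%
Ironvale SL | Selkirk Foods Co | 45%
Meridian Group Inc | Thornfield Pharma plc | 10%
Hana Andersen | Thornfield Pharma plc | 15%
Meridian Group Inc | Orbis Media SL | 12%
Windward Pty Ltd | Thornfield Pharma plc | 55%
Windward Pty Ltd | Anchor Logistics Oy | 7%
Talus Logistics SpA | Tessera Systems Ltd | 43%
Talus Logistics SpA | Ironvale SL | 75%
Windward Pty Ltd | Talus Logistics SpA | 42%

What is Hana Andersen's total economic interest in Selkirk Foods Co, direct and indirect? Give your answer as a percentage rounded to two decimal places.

90.73%

Hana reaches Selkirk along 5 paths.
Via Orbis: 79% × 55% = 43.45%.
Via Meridian → Orbis: 100% × 12% × 55% = 6.6%.
Via Meridian → Talus → Ironvale: 100% × 58% × 75% × 45% = 19.575%.
Via Windward → Talus → Ironvale: 83% × 42% × 75% × 45% = 11.76525%.
Via Windward → Ironvale: 83% × 25% × 45% = 9.3375%.
Total: 43.45% + 6.6% + 19.575% + 11.76525% + 9.3375% = 90.72775%.
Rounded: 90.73%.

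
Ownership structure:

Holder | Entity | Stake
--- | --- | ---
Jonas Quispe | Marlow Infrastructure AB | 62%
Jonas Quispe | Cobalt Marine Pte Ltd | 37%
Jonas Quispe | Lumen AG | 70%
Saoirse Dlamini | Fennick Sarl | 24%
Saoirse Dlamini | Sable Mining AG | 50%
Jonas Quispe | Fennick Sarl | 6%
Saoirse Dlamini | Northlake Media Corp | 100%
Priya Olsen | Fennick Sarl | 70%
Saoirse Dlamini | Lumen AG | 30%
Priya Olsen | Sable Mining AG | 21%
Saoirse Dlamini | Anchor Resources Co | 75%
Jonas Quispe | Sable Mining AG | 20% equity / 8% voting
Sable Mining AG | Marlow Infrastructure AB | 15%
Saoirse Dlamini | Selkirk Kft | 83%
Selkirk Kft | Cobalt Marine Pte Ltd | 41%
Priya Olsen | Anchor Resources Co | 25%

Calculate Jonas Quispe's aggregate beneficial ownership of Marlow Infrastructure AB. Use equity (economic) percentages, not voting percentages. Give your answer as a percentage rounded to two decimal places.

65.00%

Jonas reaches Marlow along 2 paths.
Direct stake: 62% = 62%.
Via Sable: 20% × 15% = 3%.
Total: 62% + 3% = 65%.
Rounded: 65.00%.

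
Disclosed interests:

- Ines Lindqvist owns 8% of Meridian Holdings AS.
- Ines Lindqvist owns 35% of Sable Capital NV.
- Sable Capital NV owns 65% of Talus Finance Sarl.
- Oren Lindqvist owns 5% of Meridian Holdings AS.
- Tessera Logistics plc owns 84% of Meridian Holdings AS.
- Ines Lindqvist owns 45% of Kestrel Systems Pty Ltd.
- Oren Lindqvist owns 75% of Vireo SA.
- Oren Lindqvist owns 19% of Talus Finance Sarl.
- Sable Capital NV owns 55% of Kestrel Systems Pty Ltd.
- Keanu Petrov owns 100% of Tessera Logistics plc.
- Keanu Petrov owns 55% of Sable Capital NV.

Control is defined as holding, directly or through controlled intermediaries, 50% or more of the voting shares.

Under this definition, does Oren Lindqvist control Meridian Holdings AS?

No

Oren holds 75% of Vireo, so Oren controls Vireo.
In Meridian, Oren's side holds only 5%, not ≥ 50%.
So Oren does not control Meridian.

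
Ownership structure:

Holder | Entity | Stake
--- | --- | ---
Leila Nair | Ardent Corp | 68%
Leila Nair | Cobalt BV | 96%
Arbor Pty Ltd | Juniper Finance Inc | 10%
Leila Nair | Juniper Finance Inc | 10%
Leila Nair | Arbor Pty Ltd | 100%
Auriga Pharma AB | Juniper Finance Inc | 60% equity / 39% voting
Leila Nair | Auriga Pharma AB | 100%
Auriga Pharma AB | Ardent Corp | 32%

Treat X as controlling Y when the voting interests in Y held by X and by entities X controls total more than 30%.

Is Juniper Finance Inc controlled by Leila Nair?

Yes

Leila holds 100% of Auriga, so Leila controls Auriga.
Leila holds 100% of Arbor, so Leila controls Arbor.
Leila and Auriga and Arbor together hold 10% + 39% + 10% = 59% of Juniper, so Leila controls Juniper.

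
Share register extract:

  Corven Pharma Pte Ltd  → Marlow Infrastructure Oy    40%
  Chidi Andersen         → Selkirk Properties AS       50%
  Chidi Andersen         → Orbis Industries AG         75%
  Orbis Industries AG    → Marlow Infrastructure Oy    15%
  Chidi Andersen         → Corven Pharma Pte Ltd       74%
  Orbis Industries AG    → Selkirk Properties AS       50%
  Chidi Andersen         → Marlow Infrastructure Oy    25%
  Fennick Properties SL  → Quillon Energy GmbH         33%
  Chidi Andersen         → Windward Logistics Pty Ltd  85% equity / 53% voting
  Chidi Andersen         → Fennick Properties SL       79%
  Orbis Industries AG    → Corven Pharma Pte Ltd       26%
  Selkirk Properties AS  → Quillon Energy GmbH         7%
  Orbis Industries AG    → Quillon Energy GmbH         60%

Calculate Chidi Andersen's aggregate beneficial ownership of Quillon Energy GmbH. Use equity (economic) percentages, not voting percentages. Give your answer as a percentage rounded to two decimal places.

Chidi reaches Quillon along 4 paths.
Via Orbis: 75% × 60% = 45%.
Via Selkirk: 50% × 7% = 3.5%.
Via Orbis → Selkirk: 75% × 50% × 7% = 2.625%.
Via Fennick: 79% × 33% = 26.07%.
Total: 45% + 3.5% + 2.625% + 26.07% = 77.195%.
Rounded: 77.20%.

77.20%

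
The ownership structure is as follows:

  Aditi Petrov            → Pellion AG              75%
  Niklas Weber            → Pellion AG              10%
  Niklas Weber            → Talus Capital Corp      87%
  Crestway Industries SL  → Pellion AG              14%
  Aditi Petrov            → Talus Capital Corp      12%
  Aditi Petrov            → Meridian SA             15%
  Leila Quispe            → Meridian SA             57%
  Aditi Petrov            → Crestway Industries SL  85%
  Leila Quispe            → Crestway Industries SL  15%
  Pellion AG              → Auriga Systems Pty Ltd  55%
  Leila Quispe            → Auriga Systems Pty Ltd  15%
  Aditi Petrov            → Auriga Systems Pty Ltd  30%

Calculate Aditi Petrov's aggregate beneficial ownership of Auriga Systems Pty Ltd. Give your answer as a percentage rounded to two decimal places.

77.80%

Aditi reaches Auriga along 3 paths.
Direct stake: 30% = 30%.
Via Pellion: 75% × 55% = 41.25%.
Via Crestway → Pellion: 85% × 14% × 55% = 6.545%.
Total: 30% + 41.25% + 6.545% = 77.795%.
Rounded: 77.80%.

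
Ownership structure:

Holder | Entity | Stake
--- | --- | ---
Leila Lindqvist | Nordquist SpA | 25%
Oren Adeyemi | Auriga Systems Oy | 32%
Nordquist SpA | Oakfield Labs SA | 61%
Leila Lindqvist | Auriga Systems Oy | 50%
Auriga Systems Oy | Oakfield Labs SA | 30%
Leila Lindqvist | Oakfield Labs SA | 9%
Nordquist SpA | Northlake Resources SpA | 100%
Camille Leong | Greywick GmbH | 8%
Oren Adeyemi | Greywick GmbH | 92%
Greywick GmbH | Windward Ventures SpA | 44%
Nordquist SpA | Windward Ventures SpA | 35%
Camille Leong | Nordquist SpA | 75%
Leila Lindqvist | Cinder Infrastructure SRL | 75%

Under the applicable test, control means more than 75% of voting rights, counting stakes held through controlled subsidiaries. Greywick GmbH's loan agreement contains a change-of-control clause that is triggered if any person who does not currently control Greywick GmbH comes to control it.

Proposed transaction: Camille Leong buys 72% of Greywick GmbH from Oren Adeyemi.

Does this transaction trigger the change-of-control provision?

The purchase adds only to Camille's holdings (Oren's stake shrinks), so Camille is the only person who could newly come to control Greywick.
Camille's largest direct stake is 75% in Nordquist, which does not meet the threshold, so Camille controls no company.
In Greywick, Camille's side holds only 8%, not > 75%.
So before the transaction, Camille does not control Greywick.
After the purchase, Camille's direct stake in Greywick rises to 8% + 72% = 80%, and Oren's stake falls to 20%.
Camille holds 80% of Greywick, so Camille controls Greywick.
Camille did not control Greywick before and does after, so the clause is triggered.

Yes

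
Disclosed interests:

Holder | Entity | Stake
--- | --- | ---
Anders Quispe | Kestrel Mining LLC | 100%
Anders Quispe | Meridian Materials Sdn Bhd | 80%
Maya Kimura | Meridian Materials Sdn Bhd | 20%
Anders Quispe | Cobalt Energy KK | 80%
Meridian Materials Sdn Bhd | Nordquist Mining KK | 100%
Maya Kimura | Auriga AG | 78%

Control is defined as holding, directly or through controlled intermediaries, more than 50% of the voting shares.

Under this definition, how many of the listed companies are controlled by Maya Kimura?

Maya holds 78% of Auriga, so Maya controls Auriga.
No other company's threshold is met.
Maya controls 1 company.

1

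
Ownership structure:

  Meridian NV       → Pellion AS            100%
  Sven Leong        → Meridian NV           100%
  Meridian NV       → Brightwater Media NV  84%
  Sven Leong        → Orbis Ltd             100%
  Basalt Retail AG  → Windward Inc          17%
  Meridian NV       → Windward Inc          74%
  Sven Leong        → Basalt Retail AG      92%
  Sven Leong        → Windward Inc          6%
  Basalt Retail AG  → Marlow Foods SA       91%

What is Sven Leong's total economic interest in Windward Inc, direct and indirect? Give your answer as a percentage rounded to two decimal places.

Sven reaches Windward along 3 paths.
Direct stake: 6% = 6%.
Via Meridian: 100% × 74% = 74%.
Via Basalt: 92% × 17% = 15.64%.
Total: 6% + 74% + 15.64% = 95.64%.

95.64%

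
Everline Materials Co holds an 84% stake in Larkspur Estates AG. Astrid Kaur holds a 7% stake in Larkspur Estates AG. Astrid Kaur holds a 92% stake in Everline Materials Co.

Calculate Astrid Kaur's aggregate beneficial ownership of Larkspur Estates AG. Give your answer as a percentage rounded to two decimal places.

84.28%

Astrid reaches Larkspur along 2 paths.
Via Everline: 92% × 84% = 77.28%.
Direct stake: 7% = 7%.
Total: 77.28% + 7% = 84.28%.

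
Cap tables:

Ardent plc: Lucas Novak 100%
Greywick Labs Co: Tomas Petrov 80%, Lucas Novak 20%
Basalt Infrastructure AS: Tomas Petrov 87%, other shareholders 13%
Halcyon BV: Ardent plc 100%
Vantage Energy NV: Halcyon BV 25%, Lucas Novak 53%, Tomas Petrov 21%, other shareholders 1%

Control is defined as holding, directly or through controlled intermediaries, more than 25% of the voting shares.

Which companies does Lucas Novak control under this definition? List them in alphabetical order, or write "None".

Lucas holds 100% of Ardent, so Lucas controls Ardent.
Ardent holds 100% of Halcyon, so Lucas controls Halcyon.
Halcyon and Lucas together hold 25% + 53% = 78% of Vantage, so Lucas controls Vantage.
No other company's threshold is met.

Ardent plc, Halcyon BV, Vantage Energy NV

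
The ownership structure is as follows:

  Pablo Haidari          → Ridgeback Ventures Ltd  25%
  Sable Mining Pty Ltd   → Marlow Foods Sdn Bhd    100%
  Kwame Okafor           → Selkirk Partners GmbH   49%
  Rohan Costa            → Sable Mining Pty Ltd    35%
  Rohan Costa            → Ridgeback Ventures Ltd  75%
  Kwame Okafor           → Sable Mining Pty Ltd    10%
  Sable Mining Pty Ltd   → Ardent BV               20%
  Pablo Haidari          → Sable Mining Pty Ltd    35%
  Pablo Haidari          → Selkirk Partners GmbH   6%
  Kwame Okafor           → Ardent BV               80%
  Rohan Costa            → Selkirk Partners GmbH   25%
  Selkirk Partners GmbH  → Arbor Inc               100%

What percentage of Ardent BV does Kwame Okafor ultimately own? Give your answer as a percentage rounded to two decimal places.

82.00%

Kwame reaches Ardent along 2 paths.
Via Sable: 10% × 20% = 2%.
Direct stake: 80% = 80%.
Total: 2% + 80% = 82%.
Rounded: 82.00%.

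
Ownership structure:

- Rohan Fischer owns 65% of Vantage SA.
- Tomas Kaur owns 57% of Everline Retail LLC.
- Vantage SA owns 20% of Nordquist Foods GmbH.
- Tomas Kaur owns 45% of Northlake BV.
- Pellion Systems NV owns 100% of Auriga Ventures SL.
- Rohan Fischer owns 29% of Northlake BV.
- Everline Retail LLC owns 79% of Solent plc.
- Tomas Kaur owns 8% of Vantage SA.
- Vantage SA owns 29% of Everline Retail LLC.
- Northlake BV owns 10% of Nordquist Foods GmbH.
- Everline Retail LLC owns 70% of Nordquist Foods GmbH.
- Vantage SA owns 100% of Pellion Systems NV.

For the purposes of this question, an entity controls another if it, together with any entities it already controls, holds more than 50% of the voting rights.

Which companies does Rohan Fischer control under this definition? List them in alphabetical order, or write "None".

Auriga Ventures SL, Pellion Systems NV, Vantage SA

Rohan holds 65% of Vantage, so Rohan controls Vantage.
Vantage holds 100% of Pellion, so Rohan controls Pellion.
Pellion holds 100% of Auriga, so Rohan controls Auriga.
No other company's threshold is met.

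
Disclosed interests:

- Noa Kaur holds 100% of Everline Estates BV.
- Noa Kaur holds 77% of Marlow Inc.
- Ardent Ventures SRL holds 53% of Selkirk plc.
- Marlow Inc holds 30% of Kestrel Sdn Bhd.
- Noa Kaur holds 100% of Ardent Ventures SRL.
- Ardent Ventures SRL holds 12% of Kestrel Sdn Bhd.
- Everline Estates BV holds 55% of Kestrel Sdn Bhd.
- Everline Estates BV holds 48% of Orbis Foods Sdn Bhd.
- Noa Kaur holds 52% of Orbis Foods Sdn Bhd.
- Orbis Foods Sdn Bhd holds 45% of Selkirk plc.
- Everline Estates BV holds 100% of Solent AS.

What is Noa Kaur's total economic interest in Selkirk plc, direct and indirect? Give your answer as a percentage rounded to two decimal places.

Noa reaches Selkirk along 3 paths.
Via Orbis: 52% × 45% = 23.4%.
Via Everline → Orbis: 100% × 48% × 45% = 21.6%.
Via Ardent: 100% × 53% = 53%.
Total: 23.4% + 21.6% + 53% = 98%.
Rounded: 98.00%.

98.00%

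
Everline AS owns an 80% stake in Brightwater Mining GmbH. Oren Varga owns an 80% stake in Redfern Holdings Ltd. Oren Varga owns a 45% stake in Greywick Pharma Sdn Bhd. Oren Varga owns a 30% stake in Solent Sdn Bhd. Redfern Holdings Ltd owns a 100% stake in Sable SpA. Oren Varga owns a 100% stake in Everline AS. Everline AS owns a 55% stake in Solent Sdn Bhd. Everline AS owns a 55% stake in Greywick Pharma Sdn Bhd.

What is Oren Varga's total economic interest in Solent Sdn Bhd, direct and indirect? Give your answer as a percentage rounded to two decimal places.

Oren reaches Solent along 2 paths.
Direct stake: 30% = 30%.
Via Everline: 100% × 55% = 55%.
Total: 30% + 55% = 85%.
Rounded: 85.00%.

85.00%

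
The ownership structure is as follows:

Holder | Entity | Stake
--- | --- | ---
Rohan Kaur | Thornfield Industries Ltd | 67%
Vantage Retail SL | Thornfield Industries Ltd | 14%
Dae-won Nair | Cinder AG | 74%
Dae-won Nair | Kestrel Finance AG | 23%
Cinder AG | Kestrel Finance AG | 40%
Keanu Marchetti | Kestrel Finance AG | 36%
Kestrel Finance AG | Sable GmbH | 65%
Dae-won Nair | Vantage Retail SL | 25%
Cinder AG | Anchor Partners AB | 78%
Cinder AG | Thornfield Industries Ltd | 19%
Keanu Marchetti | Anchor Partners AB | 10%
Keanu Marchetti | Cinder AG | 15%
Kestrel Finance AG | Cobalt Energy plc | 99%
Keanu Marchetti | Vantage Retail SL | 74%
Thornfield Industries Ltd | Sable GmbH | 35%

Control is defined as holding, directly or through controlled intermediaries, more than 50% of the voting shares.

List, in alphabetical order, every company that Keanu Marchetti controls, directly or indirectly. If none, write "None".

Keanu holds 74% of Vantage, so Keanu controls Vantage.
No other company's threshold is met.

Vantage Retail SL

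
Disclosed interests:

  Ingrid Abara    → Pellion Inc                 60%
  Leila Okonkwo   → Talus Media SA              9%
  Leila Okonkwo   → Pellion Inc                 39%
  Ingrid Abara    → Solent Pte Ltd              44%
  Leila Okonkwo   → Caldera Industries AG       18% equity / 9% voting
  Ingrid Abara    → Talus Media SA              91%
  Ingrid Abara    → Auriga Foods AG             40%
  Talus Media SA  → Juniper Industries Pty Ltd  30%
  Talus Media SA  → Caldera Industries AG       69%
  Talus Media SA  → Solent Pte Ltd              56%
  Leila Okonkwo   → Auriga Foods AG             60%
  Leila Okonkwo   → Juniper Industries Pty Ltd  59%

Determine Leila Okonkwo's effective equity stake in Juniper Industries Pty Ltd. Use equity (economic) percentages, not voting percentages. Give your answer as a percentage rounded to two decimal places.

61.70%

Leila reaches Juniper along 2 paths.
Via Talus: 9% × 30% = 2.7%.
Direct stake: 59% = 59%.
Total: 2.7% + 59% = 61.7%.
Rounded: 61.70%.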